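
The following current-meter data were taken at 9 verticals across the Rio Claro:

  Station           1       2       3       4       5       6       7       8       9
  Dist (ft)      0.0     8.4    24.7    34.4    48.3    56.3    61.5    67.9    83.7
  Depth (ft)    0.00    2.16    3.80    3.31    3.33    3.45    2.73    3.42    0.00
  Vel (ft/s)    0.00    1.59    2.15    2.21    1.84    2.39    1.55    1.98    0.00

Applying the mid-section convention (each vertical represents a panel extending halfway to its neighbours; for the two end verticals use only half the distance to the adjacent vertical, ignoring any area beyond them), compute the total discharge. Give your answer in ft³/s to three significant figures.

w_2 = (24.7 − 0.0)/2 = 12.35 ft; q_2 = 1.59 × 2.16 × 12.35 = 42.41 ft³/s
w_3 = (34.4 − 8.4)/2 = 13 ft; q_3 = 2.15 × 3.80 × 13 = 106.2 ft³/s
w_4 = (48.3 − 24.7)/2 = 11.8 ft; q_4 = 2.21 × 3.31 × 11.8 = 86.32 ft³/s
w_5 = (56.3 − 34.4)/2 = 10.95 ft; q_5 = 1.84 × 3.33 × 10.95 = 67.09 ft³/s
w_6 = (61.5 − 48.3)/2 = 6.6 ft; q_6 = 2.39 × 3.45 × 6.6 = 54.42 ft³/s
w_7 = (67.9 − 56.3)/2 = 5.8 ft; q_7 = 1.55 × 2.73 × 5.8 = 24.54 ft³/s
w_8 = (83.7 − 61.5)/2 = 11.1 ft; q_8 = 1.98 × 3.42 × 11.1 = 75.16 ft³/s
Stations 1, 9 contribute zero (depth or velocity is 0).
Q = Σ qᵢ = 456.2 ft³/s

456 ft³/s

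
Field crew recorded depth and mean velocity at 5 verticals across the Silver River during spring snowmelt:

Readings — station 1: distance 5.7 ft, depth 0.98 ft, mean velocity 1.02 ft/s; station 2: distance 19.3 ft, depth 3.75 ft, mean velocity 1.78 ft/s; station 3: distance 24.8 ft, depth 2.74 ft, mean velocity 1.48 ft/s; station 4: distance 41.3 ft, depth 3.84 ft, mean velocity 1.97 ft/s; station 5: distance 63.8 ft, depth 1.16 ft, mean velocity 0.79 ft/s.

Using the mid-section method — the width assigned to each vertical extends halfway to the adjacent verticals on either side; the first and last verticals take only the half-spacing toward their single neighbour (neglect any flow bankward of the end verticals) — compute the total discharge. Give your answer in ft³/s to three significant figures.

w_1 = (19.3 − 5.7)/2 = 6.8 ft; q_1 = 1.02 × 0.98 × 6.8 = 6.797 ft³/s
w_2 = (24.8 − 5.7)/2 = 9.55 ft; q_2 = 1.78 × 3.75 × 9.55 = 63.75 ft³/s
w_3 = (41.3 − 19.3)/2 = 11 ft; q_3 = 1.48 × 2.74 × 11 = 44.61 ft³/s
w_4 = (63.8 − 24.8)/2 = 19.5 ft; q_4 = 1.97 × 3.84 × 19.5 = 147.5 ft³/s
w_5 = (63.8 − 41.3)/2 = 11.25 ft; q_5 = 0.79 × 1.16 × 11.25 = 10.31 ft³/s
Q = Σ qᵢ = 273.0 ft³/s

273 ft³/s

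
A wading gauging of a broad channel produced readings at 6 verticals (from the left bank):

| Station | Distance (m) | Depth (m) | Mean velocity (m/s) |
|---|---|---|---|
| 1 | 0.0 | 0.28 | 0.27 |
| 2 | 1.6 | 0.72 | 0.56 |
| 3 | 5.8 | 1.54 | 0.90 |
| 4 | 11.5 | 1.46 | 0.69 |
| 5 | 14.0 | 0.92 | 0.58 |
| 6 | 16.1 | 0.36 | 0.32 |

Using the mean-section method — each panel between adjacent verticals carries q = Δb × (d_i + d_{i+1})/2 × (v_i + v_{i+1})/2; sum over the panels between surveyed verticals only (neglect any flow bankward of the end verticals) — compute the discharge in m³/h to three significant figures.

47100 m³/h

Panel 1-2: Δb = 1.6 m, d̄ = (0.28+0.72)/2 = 0.5, v̄ = (0.27+0.56)/2 = 0.415 → q = 1.6×0.5×0.415 = 0.3320 m³/s
Panel 2-3: Δb = 4.2 m, d̄ = (0.72+1.54)/2 = 1.13, v̄ = (0.56+0.90)/2 = 0.73 → q = 4.2×1.13×0.73 = 3.465 m³/s
Panel 3-4: Δb = 5.7 m, d̄ = (1.54+1.46)/2 = 1.5, v̄ = (0.90+0.69)/2 = 0.795 → q = 5.7×1.5×0.795 = 6.797 m³/s
Panel 4-5: Δb = 2.5 m, d̄ = (1.46+0.92)/2 = 1.19, v̄ = (0.69+0.58)/2 = 0.635 → q = 2.5×1.19×0.635 = 1.889 m³/s
Panel 5-6: Δb = 2.1 m, d̄ = (0.92+0.36)/2 = 0.64, v̄ = (0.58+0.32)/2 = 0.45 → q = 2.1×0.64×0.45 = 0.6048 m³/s
Q = Σ q = 13.09 m³/s
= 13.09 × 3600 = 47120 m³/h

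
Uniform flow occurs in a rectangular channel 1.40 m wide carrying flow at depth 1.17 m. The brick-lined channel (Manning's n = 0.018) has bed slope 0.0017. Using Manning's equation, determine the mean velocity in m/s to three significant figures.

A = b·y = 1.40 × 1.17 = 1.638 m²
P = b + 2y = 1.40 + 2×1.17 = 3.740 m
R = A/P = 1.638/3.740 = 0.4380 m
Q = (1/n)·A·R^(2/3)·S^(1/2) = (1/0.018) × 1.638 × 0.4380^(2/3) × 0.0017^(1/2) = 2.164 m³/s
V = Q/A = 2.164/1.638 = 1.321 m/s

1.32 m/s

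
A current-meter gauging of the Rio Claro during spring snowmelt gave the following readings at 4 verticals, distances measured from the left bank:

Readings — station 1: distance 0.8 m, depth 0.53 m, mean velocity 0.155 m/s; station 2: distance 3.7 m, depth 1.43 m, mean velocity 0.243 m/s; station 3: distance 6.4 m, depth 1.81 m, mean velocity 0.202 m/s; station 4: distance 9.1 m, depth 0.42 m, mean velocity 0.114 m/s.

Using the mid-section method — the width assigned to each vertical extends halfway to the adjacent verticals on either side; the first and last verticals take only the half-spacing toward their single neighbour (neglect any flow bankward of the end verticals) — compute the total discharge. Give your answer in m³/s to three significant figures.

2.14 m³/s

w_1 = (3.7 − 0.8)/2 = 1.45 m; q_1 = 0.155 × 0.53 × 1.45 = 0.1191 m³/s
w_2 = (6.4 − 0.8)/2 = 2.8 m; q_2 = 0.243 × 1.43 × 2.8 = 0.9730 m³/s
w_3 = (9.1 − 3.7)/2 = 2.7 m; q_3 = 0.202 × 1.81 × 2.7 = 0.9872 m³/s
w_4 = (9.1 − 6.4)/2 = 1.35 m; q_4 = 0.114 × 0.42 × 1.35 = 0.06464 m³/s
Q = Σ qᵢ = 2.144 m³/s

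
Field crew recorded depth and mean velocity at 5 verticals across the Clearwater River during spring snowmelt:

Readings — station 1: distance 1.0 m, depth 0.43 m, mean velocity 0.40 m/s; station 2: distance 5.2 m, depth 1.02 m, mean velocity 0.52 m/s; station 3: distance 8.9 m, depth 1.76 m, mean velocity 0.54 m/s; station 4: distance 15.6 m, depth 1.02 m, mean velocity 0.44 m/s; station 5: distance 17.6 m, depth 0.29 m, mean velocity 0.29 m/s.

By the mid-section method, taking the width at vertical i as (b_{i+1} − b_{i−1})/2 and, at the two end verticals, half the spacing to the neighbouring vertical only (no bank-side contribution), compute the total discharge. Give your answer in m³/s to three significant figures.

w_1 = (5.2 − 1.0)/2 = 2.1 m; q_1 = 0.40 × 0.43 × 2.1 = 0.3612 m³/s
w_2 = (8.9 − 1.0)/2 = 3.95 m; q_2 = 0.52 × 1.02 × 3.95 = 2.095 m³/s
w_3 = (15.6 − 5.2)/2 = 5.2 m; q_3 = 0.54 × 1.76 × 5.2 = 4.942 m³/s
w_4 = (17.6 − 8.9)/2 = 4.35 m; q_4 = 0.44 × 1.02 × 4.35 = 1.952 m³/s
w_5 = (17.6 − 15.6)/2 = 1 m; q_5 = 0.29 × 0.29 × 1 = 0.08410 m³/s
Q = Σ qᵢ = 9.435 m³/s

9.43 m³/s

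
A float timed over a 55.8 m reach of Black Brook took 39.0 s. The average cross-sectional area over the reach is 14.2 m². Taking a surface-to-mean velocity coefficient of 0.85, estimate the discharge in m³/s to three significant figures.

v_surface = L / t̄ = 55.8 / 39 = 1.431 m/s
v_mean = 0.85 × 1.431 = 1.216 m/s
Q = A × v_mean = 14.2 × 1.216 = 17.27 m³/s

17.3 m³/s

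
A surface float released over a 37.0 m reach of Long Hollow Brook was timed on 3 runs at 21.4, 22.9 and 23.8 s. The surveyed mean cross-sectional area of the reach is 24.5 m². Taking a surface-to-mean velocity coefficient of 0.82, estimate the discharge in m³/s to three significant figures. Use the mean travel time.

32.7 m³/s

t̄ = (21.4 + 22.9 + 23.8) / 3 = 22.7 s
v_surface = L / t̄ = 37.0 / 22.7 = 1.630 m/s
v_mean = 0.82 × 1.630 = 1.337 m/s
Q = A × v_mean = 24.5 × 1.337 = 32.75 m³/s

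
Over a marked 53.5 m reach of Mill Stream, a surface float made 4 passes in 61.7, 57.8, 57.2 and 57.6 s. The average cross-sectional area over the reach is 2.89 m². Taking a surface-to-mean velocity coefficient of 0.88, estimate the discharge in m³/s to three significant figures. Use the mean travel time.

2.32 m³/s

t̄ = (61.7 + 57.8 + 57.2 + 57.6) / 4 = 58.575 s
v_surface = L / t̄ = 53.5 / 58.575 = 0.9134 m/s
v_mean = 0.88 × 0.9134 = 0.8038 m/s
Q = A × v_mean = 2.89 × 0.8038 = 2.323 m³/s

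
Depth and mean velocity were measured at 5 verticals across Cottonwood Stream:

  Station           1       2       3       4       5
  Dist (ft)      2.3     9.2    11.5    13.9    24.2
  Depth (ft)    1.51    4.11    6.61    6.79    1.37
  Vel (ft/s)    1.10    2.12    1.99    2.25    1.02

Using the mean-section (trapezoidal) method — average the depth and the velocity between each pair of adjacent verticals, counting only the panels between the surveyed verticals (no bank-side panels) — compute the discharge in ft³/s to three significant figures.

Panel 1-2: Δb = 6.9 ft, d̄ = (1.51+4.11)/2 = 2.81, v̄ = (1.10+2.12)/2 = 1.61 → q = 6.9×2.81×1.61 = 31.22 ft³/s
Panel 2-3: Δb = 2.3 ft, d̄ = (4.11+6.61)/2 = 5.36, v̄ = (2.12+1.99)/2 = 2.055 → q = 2.3×5.36×2.055 = 25.33 ft³/s
Panel 3-4: Δb = 2.4 ft, d̄ = (6.61+6.79)/2 = 6.7, v̄ = (1.99+2.25)/2 = 2.12 → q = 2.4×6.7×2.12 = 34.09 ft³/s
Panel 4-5: Δb = 10.3 ft, d̄ = (6.79+1.37)/2 = 4.08, v̄ = (2.25+1.02)/2 = 1.635 → q = 10.3×4.08×1.635 = 68.71 ft³/s
Q = Σ q = 159.3 ft³/s

159 ft³/s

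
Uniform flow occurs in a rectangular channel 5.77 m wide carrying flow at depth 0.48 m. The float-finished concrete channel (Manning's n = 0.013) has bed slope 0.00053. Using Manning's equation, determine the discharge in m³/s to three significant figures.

A = b·y = 5.77 × 0.48 = 2.770 m²
P = b + 2y = 5.77 + 2×0.48 = 6.730 m
R = A/P = 2.770/6.730 = 0.4115 m
Q = (1/n)·A·R^(2/3)·S^(1/2) = (1/0.013) × 2.770 × 0.4115^(2/3) × 0.00053^(1/2) = 2.714 m³/s

2.71 m³/s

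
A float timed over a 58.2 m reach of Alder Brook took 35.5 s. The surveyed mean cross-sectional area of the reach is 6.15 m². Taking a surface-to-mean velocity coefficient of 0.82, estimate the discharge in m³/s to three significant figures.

8.27 m³/s

v_surface = L / t̄ = 58.2 / 35.5 = 1.639 m/s
v_mean = 0.82 × 1.639 = 1.344 m/s
Q = A × v_mean = 6.15 × 1.344 = 8.268 m³/s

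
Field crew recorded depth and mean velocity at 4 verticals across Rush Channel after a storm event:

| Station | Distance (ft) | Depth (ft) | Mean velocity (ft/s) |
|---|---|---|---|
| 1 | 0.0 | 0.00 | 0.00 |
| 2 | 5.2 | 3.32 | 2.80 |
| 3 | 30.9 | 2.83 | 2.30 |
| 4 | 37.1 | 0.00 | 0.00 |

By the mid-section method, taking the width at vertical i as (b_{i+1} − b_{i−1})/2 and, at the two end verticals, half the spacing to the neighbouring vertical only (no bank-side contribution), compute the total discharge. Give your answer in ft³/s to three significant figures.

w_2 = (30.9 − 0.0)/2 = 15.45 ft; q_2 = 2.80 × 3.32 × 15.45 = 143.6 ft³/s
w_3 = (37.1 − 5.2)/2 = 15.95 ft; q_3 = 2.30 × 2.83 × 15.95 = 103.8 ft³/s
Stations 1, 4 contribute zero (depth or velocity is 0).
Q = Σ qᵢ = 247.4 ft³/s

247 ft³/s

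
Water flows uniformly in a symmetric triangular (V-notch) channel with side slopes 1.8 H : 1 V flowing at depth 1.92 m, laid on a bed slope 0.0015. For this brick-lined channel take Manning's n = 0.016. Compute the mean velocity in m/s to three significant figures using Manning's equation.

2.15 m/s

A = z·y² = 1.8×1.92² = 6.636 m²
P = 2y√(1+z²) = 2×1.92×√(1+1.8²) = 7.907 m
R = A/P = 6.636/7.907 = 0.8392 m
Q = (1/n)·A·R^(2/3)·S^(1/2) = (1/0.016) × 6.636 × 0.8392^(2/3) × 0.0015^(1/2) = 14.29 m³/s
V = Q/A = 14.29/6.636 = 2.154 m/s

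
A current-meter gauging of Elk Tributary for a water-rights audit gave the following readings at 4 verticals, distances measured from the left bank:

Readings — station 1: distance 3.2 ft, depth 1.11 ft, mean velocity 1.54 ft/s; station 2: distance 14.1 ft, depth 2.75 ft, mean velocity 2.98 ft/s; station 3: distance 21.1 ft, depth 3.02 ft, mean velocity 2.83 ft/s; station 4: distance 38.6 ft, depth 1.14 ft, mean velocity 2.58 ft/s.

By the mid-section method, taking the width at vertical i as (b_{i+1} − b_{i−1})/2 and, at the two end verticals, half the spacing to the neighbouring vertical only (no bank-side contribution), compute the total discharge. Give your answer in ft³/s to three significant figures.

w_1 = (14.1 − 3.2)/2 = 5.45 ft; q_1 = 1.54 × 1.11 × 5.45 = 9.316 ft³/s
w_2 = (21.1 − 3.2)/2 = 8.95 ft; q_2 = 2.98 × 2.75 × 8.95 = 73.35 ft³/s
w_3 = (38.6 − 14.1)/2 = 12.25 ft; q_3 = 2.83 × 3.02 × 12.25 = 104.7 ft³/s
w_4 = (38.6 − 21.1)/2 = 8.75 ft; q_4 = 2.58 × 1.14 × 8.75 = 25.74 ft³/s
Q = Σ qᵢ = 213.1 ft³/s

213 ft³/s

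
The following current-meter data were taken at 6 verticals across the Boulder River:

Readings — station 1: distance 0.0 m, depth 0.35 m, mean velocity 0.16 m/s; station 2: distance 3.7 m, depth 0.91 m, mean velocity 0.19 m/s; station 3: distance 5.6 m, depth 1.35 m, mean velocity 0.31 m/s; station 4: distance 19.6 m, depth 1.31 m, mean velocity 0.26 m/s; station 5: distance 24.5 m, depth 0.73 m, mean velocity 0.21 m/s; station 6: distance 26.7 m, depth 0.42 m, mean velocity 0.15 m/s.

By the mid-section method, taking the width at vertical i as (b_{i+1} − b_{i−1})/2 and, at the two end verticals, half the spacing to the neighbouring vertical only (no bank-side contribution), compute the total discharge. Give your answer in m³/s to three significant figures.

7.75 m³/s

w_1 = (3.7 − 0.0)/2 = 1.85 m; q_1 = 0.16 × 0.35 × 1.85 = 0.1036 m³/s
w_2 = (5.6 − 0.0)/2 = 2.8 m; q_2 = 0.19 × 0.91 × 2.8 = 0.4841 m³/s
w_3 = (19.6 − 3.7)/2 = 7.95 m; q_3 = 0.31 × 1.35 × 7.95 = 3.327 m³/s
w_4 = (24.5 − 5.6)/2 = 9.45 m; q_4 = 0.26 × 1.31 × 9.45 = 3.219 m³/s
w_5 = (26.7 − 19.6)/2 = 3.55 m; q_5 = 0.21 × 0.73 × 3.55 = 0.5442 m³/s
w_6 = (26.7 − 24.5)/2 = 1.1 m; q_6 = 0.15 × 0.42 × 1.1 = 0.06930 m³/s
Q = Σ qᵢ = 7.747 m³/s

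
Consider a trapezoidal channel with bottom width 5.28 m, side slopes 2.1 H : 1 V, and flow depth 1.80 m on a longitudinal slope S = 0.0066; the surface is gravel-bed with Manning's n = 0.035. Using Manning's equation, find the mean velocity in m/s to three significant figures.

2.61 m/s

A = (b + z·y)·y = (5.28 + 2.1×1.80)×1.80 = 16.31 m²
P = b + 2y√(1+z²) = 5.28 + 2×1.80×√(1+2.1²) = 13.65 m
R = A/P = 16.31/13.65 = 1.194 m
Q = (1/n)·A·R^(2/3)·S^(1/2) = (1/0.035) × 16.31 × 1.194^(2/3) × 0.0066^(1/2) = 42.61 m³/s
V = Q/A = 42.61/16.31 = 2.613 m/s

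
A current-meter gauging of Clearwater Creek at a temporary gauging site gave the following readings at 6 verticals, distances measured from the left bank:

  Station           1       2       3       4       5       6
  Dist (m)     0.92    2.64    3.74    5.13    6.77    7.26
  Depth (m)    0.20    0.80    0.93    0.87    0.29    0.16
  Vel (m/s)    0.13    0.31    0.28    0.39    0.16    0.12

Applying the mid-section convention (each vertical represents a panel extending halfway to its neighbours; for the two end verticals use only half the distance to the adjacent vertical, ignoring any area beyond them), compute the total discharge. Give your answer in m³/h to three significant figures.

w_1 = (2.64 − 0.92)/2 = 0.86 m; q_1 = 0.13 × 0.20 × 0.86 = 0.02236 m³/s
w_2 = (3.74 − 0.92)/2 = 1.41 m; q_2 = 0.31 × 0.80 × 1.41 = 0.3497 m³/s
w_3 = (5.13 − 2.64)/2 = 1.245 m; q_3 = 0.28 × 0.93 × 1.245 = 0.3242 m³/s
w_4 = (6.77 − 3.74)/2 = 1.515 m; q_4 = 0.39 × 0.87 × 1.515 = 0.5140 m³/s
w_5 = (7.26 − 5.13)/2 = 1.065 m; q_5 = 0.16 × 0.29 × 1.065 = 0.04942 m³/s
w_6 = (7.26 − 6.77)/2 = 0.245 m; q_6 = 0.12 × 0.16 × 0.245 = 0.004704 m³/s
Q = Σ qᵢ = 1.264 m³/s
= 1.264 × 3600 = 4552 m³/h

4550 m³/h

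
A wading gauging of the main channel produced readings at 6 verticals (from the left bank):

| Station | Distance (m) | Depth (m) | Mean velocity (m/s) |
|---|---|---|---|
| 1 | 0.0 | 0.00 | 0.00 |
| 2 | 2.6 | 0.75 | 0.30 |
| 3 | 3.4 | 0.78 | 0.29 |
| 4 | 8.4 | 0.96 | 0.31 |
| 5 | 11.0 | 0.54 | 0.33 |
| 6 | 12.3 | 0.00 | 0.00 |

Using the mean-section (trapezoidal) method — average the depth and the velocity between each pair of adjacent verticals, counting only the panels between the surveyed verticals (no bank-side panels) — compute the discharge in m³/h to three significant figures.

Panel 1-2: Δb = 2.6 m, d̄ = (0.00+0.75)/2 = 0.375, v̄ = (0.00+0.30)/2 = 0.15 → q = 2.6×0.375×0.15 = 0.1463 m³/s
Panel 2-3: Δb = 0.8 m, d̄ = (0.75+0.78)/2 = 0.765, v̄ = (0.30+0.29)/2 = 0.295 → q = 0.8×0.765×0.295 = 0.1805 m³/s
Panel 3-4: Δb = 5 m, d̄ = (0.78+0.96)/2 = 0.87, v̄ = (0.29+0.31)/2 = 0.3 → q = 5×0.87×0.3 = 1.305 m³/s
Panel 4-5: Δb = 2.6 m, d̄ = (0.96+0.54)/2 = 0.75, v̄ = (0.31+0.33)/2 = 0.32 → q = 2.6×0.75×0.32 = 0.6240 m³/s
Panel 5-6: Δb = 1.3 m, d̄ = (0.54+0.00)/2 = 0.27, v̄ = (0.33+0.00)/2 = 0.165 → q = 1.3×0.27×0.165 = 0.05792 m³/s
Q = Σ q = 2.314 m³/s
= 2.314 × 3600 = 8329 m³/h

8330 m³/h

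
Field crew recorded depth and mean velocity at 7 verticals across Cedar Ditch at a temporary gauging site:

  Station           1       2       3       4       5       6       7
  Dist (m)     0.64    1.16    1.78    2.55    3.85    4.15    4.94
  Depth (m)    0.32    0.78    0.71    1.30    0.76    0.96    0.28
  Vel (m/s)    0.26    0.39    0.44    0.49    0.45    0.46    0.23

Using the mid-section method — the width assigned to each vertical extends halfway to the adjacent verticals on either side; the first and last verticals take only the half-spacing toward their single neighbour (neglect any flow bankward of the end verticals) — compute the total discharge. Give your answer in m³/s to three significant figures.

w_1 = (1.16 − 0.64)/2 = 0.26 m; q_1 = 0.26 × 0.32 × 0.26 = 0.02163 m³/s
w_2 = (1.78 − 0.64)/2 = 0.57 m; q_2 = 0.39 × 0.78 × 0.57 = 0.1734 m³/s
w_3 = (2.55 − 1.16)/2 = 0.695 m; q_3 = 0.44 × 0.71 × 0.695 = 0.2171 m³/s
w_4 = (3.85 − 1.78)/2 = 1.035 m; q_4 = 0.49 × 1.30 × 1.035 = 0.6593 m³/s
w_5 = (4.15 − 2.55)/2 = 0.8 m; q_5 = 0.45 × 0.76 × 0.8 = 0.2736 m³/s
w_6 = (4.94 − 3.85)/2 = 0.545 m; q_6 = 0.46 × 0.96 × 0.545 = 0.2407 m³/s
w_7 = (4.94 − 4.15)/2 = 0.395 m; q_7 = 0.23 × 0.28 × 0.395 = 0.02544 m³/s
Q = Σ qᵢ = 1.611 m³/s

1.61 m³/s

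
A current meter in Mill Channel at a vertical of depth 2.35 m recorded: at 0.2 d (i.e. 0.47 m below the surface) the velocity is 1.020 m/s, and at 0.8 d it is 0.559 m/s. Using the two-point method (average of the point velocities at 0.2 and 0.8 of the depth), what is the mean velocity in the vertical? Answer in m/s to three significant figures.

v̄ = (1.020 + 0.559) / 2 = 0.7895 m/s

0.790 m/s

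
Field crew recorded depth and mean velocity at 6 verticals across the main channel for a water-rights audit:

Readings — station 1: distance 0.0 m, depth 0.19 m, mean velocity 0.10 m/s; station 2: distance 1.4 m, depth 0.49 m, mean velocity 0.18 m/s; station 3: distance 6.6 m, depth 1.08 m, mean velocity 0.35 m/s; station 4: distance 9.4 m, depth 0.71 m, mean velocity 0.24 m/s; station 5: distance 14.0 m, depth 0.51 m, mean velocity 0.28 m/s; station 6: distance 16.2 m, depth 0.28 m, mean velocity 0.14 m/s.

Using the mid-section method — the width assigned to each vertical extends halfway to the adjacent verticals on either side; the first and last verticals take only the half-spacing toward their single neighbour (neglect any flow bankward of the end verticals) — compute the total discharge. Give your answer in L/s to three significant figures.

2980 L/s

w_1 = (1.4 − 0.0)/2 = 0.7 m; q_1 = 0.10 × 0.19 × 0.7 = 0.01330 m³/s
w_2 = (6.6 − 0.0)/2 = 3.3 m; q_2 = 0.18 × 0.49 × 3.3 = 0.2911 m³/s
w_3 = (9.4 − 1.4)/2 = 4 m; q_3 = 0.35 × 1.08 × 4 = 1.512 m³/s
w_4 = (14.0 − 6.6)/2 = 3.7 m; q_4 = 0.24 × 0.71 × 3.7 = 0.6305 m³/s
w_5 = (16.2 − 9.4)/2 = 3.4 m; q_5 = 0.28 × 0.51 × 3.4 = 0.4855 m³/s
w_6 = (16.2 − 14.0)/2 = 1.1 m; q_6 = 0.14 × 0.28 × 1.1 = 0.04312 m³/s
Q = Σ qᵢ = 2.975 m³/s
= 2.975 × 1000 = 2975 L/s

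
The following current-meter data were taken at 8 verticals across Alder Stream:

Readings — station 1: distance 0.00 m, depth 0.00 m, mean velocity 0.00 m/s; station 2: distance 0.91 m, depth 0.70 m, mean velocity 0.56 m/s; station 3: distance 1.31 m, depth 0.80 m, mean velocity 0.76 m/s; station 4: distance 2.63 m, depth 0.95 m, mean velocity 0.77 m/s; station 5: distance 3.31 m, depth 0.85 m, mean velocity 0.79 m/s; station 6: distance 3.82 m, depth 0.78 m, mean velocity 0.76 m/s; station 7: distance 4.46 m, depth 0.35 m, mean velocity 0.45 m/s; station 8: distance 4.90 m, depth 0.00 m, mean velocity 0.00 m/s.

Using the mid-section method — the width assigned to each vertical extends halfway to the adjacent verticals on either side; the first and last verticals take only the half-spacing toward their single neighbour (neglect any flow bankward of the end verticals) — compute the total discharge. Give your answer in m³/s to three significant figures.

w_2 = (1.31 − 0.00)/2 = 0.655 m; q_2 = 0.56 × 0.70 × 0.655 = 0.2568 m³/s
w_3 = (2.63 − 0.91)/2 = 0.86 m; q_3 = 0.76 × 0.80 × 0.86 = 0.5229 m³/s
w_4 = (3.31 − 1.31)/2 = 1 m; q_4 = 0.77 × 0.95 × 1 = 0.7315 m³/s
w_5 = (3.82 − 2.63)/2 = 0.595 m; q_5 = 0.79 × 0.85 × 0.595 = 0.3995 m³/s
w_6 = (4.46 − 3.31)/2 = 0.575 m; q_6 = 0.76 × 0.78 × 0.575 = 0.3409 m³/s
w_7 = (4.90 − 3.82)/2 = 0.54 m; q_7 = 0.45 × 0.35 × 0.54 = 0.08505 m³/s
Stations 1, 8 contribute zero (depth or velocity is 0).
Q = Σ qᵢ = 2.337 m³/s

2.34 m³/s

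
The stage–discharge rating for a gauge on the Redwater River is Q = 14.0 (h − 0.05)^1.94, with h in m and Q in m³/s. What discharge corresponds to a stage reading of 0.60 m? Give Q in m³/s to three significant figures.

Q = 14.0 × (0.60 − 0.05)^1.94 = 14.0 × 0.55^1.94 = 4.390 m³/s

4.39 m³/s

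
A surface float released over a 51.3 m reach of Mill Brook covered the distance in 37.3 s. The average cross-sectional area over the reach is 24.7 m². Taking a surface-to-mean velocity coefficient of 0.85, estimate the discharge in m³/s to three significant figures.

v_surface = L / t̄ = 51.3 / 37.3 = 1.375 m/s
v_mean = 0.85 × 1.375 = 1.169 m/s
Q = A × v_mean = 24.7 × 1.169 = 28.88 m³/s

28.9 m³/s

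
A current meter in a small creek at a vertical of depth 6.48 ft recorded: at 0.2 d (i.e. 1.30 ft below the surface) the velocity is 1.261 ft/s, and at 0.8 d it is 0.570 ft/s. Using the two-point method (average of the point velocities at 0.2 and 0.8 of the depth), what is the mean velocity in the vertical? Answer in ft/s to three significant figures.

v̄ = (1.261 + 0.570) / 2 = 0.9155 ft/s

0.916 ft/s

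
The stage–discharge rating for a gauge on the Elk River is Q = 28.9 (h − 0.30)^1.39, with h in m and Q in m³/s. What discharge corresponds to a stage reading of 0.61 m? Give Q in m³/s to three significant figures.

5.67 m³/s

Q = 28.9 × (0.61 − 0.30)^1.39 = 28.9 × 0.31^1.39 = 5.674 m³/s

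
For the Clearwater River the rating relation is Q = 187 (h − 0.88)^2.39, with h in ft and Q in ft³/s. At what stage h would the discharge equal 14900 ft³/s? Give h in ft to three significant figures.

7.13 ft

h − h₀ = (Q/C)^(1/b) = (14900/187)^(1/2.39) = 6.245 ft
h = 0.88 + 6.245 = 7.125 ft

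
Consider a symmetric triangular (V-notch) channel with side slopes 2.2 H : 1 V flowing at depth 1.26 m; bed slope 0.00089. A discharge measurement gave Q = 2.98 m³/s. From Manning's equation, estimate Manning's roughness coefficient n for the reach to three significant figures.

0.0241

A = z·y² = 2.2×1.26² = 3.493 m²
P = 2y√(1+z²) = 2×1.26×√(1+2.2²) = 6.090 m
R = A/P = 3.493/6.090 = 0.5735 m
n = (1/Q)·A·R^(2/3)·S^(1/2) = (1/2.98) × 3.493 × 0.6903 × 0.02983 = 0.02414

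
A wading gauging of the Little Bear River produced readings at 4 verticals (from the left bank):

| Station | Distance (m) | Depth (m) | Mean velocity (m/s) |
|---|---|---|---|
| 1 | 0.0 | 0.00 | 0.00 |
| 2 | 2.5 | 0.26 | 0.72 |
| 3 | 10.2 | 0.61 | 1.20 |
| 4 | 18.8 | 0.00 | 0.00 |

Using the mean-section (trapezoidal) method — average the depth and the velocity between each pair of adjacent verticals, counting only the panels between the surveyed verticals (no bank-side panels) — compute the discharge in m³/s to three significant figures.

Panel 1-2: Δb = 2.5 m, d̄ = (0.00+0.26)/2 = 0.13, v̄ = (0.00+0.72)/2 = 0.36 → q = 2.5×0.13×0.36 = 0.1170 m³/s
Panel 2-3: Δb = 7.7 m, d̄ = (0.26+0.61)/2 = 0.435, v̄ = (0.72+1.20)/2 = 0.96 → q = 7.7×0.435×0.96 = 3.216 m³/s
Panel 3-4: Δb = 8.6 m, d̄ = (0.61+0.00)/2 = 0.305, v̄ = (1.20+0.00)/2 = 0.6 → q = 8.6×0.305×0.6 = 1.574 m³/s
Q = Σ q = 4.906 m³/s

4.91 m³/s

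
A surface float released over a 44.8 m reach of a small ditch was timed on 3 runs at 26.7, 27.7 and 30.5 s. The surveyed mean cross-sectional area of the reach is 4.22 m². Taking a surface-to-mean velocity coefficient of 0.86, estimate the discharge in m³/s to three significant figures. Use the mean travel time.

5.75 m³/s

t̄ = (26.7 + 27.7 + 30.5) / 3 = 28.3 s
v_surface = L / t̄ = 44.8 / 28.3 = 1.583 m/s
v_mean = 0.86 × 1.583 = 1.361 m/s
Q = A × v_mean = 4.22 × 1.361 = 5.745 m³/s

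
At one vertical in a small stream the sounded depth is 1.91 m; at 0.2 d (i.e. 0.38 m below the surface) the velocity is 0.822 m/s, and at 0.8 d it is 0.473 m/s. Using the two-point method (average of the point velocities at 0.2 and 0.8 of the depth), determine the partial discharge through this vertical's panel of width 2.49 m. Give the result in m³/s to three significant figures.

v̄ = (0.822 + 0.473) / 2 = 0.6475 m/s
q = v̄ × d × w = 0.6475 × 1.91 × 2.49 = 3.079 m³/s

3.08 m³/s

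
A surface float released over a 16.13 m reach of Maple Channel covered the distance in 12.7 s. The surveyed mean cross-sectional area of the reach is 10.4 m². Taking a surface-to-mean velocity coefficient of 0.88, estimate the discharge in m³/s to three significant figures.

11.6 m³/s

v_surface = L / t̄ = 16.13 / 12.7 = 1.270 m/s
v_mean = 0.88 × 1.270 = 1.118 m/s
Q = A × v_mean = 10.4 × 1.118 = 11.62 m³/s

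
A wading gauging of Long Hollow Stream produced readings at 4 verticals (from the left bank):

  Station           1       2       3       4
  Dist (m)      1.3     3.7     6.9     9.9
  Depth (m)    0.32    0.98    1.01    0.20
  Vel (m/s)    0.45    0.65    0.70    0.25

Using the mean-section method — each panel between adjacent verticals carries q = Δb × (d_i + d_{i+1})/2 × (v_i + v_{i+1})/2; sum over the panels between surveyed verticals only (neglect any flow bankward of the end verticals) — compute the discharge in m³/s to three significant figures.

Panel 1-2: Δb = 2.4 m, d̄ = (0.32+0.98)/2 = 0.65, v̄ = (0.45+0.65)/2 = 0.55 → q = 2.4×0.65×0.55 = 0.8580 m³/s
Panel 2-3: Δb = 3.2 m, d̄ = (0.98+1.01)/2 = 0.995, v̄ = (0.65+0.70)/2 = 0.675 → q = 3.2×0.995×0.675 = 2.149 m³/s
Panel 3-4: Δb = 3 m, d̄ = (1.01+0.20)/2 = 0.605, v̄ = (0.70+0.25)/2 = 0.475 → q = 3×0.605×0.475 = 0.8621 m³/s
Q = Σ q = 3.869 m³/s

3.87 m³/s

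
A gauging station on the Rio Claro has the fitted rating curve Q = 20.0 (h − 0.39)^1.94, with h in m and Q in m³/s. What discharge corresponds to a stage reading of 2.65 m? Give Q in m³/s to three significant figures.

97.3 m³/s

Q = 20.0 × (2.65 − 0.39)^1.94 = 20.0 × 2.26^1.94 = 97.27 m³/s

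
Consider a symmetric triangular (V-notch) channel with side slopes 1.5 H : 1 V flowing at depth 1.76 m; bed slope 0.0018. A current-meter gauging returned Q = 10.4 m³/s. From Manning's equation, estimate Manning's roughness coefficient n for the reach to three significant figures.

0.0154

A = z·y² = 1.5×1.76² = 4.646 m²
P = 2y√(1+z²) = 2×1.76×√(1+1.5²) = 6.346 m
R = A/P = 4.646/6.346 = 0.7322 m
n = (1/Q)·A·R^(2/3)·S^(1/2) = (1/10.4) × 4.646 × 0.8124 × 0.04243 = 0.01540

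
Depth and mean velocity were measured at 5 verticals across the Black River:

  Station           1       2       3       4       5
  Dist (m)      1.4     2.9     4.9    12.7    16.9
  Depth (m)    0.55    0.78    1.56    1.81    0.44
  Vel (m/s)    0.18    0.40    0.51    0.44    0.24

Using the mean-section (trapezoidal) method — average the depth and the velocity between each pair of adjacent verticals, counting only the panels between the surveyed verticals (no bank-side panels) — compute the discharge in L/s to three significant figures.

9200 L/s

Panel 1-2: Δb = 1.5 m, d̄ = (0.55+0.78)/2 = 0.665, v̄ = (0.18+0.40)/2 = 0.29 → q = 1.5×0.665×0.29 = 0.2893 m³/s
Panel 2-3: Δb = 2 m, d̄ = (0.78+1.56)/2 = 1.17, v̄ = (0.40+0.51)/2 = 0.455 → q = 2×1.17×0.455 = 1.065 m³/s
Panel 3-4: Δb = 7.8 m, d̄ = (1.56+1.81)/2 = 1.685, v̄ = (0.51+0.44)/2 = 0.475 → q = 7.8×1.685×0.475 = 6.243 m³/s
Panel 4-5: Δb = 4.2 m, d̄ = (1.81+0.44)/2 = 1.125, v̄ = (0.44+0.24)/2 = 0.34 → q = 4.2×1.125×0.34 = 1.607 m³/s
Q = Σ q = 9.203 m³/s
= 9.203 × 1000 = 9203 L/s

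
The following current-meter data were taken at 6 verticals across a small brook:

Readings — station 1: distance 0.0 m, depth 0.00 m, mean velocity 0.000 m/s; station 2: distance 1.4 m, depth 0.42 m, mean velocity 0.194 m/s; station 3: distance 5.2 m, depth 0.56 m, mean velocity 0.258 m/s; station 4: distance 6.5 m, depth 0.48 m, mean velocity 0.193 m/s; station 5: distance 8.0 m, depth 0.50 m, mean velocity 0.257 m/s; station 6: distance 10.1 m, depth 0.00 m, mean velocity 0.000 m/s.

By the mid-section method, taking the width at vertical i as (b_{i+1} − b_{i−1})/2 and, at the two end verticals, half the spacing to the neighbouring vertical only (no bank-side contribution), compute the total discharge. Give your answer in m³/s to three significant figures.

0.941 m³/s

w_2 = (5.2 − 0.0)/2 = 2.6 m; q_2 = 0.194 × 0.42 × 2.6 = 0.2118 m³/s
w_3 = (6.5 − 1.4)/2 = 2.55 m; q_3 = 0.258 × 0.56 × 2.55 = 0.3684 m³/s
w_4 = (8.0 − 5.2)/2 = 1.4 m; q_4 = 0.193 × 0.48 × 1.4 = 0.1297 m³/s
w_5 = (10.1 − 6.5)/2 = 1.8 m; q_5 = 0.257 × 0.50 × 1.8 = 0.2313 m³/s
Stations 1, 6 contribute zero (depth or velocity is 0).
Q = Σ qᵢ = 0.9413 m³/s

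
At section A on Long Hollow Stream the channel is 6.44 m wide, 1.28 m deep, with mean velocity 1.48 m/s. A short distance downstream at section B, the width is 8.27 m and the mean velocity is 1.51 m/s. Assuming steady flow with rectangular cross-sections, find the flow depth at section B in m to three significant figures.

0.977 m

Q = A₁V₁ = (6.44×1.28) × 1.48 = 12.20 m³/s
d₂ = Q/(b₂ V₂) = 12.20/(8.27×1.51) = 0.9770 m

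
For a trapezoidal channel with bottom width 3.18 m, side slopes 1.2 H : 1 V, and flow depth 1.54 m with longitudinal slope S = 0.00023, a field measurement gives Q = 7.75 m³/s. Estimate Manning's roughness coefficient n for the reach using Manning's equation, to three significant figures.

A = (b + z·y)·y = (3.18 + 1.2×1.54)×1.54 = 7.743 m²
P = b + 2y√(1+z²) = 3.18 + 2×1.54×√(1+1.2²) = 7.991 m
R = A/P = 7.743/7.991 = 0.9690 m
n = (1/Q)·A·R^(2/3)·S^(1/2) = (1/7.75) × 7.743 × 0.9792 × 0.01517 = 0.01484

0.0148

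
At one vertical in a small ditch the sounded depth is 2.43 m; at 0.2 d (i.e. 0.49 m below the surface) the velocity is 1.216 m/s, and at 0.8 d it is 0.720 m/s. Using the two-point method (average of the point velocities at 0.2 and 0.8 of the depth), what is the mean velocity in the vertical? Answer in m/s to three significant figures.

v̄ = (1.216 + 0.720) / 2 = 0.9680 m/s

0.968 m/s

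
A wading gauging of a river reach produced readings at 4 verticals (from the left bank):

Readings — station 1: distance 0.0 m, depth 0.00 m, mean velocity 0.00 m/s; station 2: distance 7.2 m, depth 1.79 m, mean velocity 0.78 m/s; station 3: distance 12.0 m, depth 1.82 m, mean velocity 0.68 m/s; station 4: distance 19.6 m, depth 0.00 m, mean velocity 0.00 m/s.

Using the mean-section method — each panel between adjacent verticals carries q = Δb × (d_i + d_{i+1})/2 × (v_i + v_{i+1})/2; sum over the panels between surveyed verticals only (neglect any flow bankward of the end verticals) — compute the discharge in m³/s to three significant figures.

Panel 1-2: Δb = 7.2 m, d̄ = (0.00+1.79)/2 = 0.895, v̄ = (0.00+0.78)/2 = 0.39 → q = 7.2×0.895×0.39 = 2.513 m³/s
Panel 2-3: Δb = 4.8 m, d̄ = (1.79+1.82)/2 = 1.805, v̄ = (0.78+0.68)/2 = 0.73 → q = 4.8×1.805×0.73 = 6.325 m³/s
Panel 3-4: Δb = 7.6 m, d̄ = (1.82+0.00)/2 = 0.91, v̄ = (0.68+0.00)/2 = 0.34 → q = 7.6×0.91×0.34 = 2.351 m³/s
Q = Σ q = 11.19 m³/s

11.2 m³/s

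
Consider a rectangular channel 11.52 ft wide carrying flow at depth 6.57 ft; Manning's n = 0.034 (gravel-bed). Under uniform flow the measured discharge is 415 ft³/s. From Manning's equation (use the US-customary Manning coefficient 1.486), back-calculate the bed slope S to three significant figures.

A = b·y = 11.52 × 6.57 = 75.69 ft²
P = b + 2y = 11.52 + 2×6.57 = 24.66 ft
R = A/P = 75.69/24.66 = 3.069 ft
S = (Q·n / (1.486·A·R^(2/3)))² = (415×0.034 / (1.486×75.69×2.112))² = 0.003529

0.00353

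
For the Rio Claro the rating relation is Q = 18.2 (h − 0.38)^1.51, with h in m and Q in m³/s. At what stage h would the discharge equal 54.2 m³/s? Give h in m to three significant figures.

h − h₀ = (Q/C)^(1/b) = (54.2/18.2)^(1/1.51) = 2.060 m
h = 0.38 + 2.060 = 2.440 m

2.44 m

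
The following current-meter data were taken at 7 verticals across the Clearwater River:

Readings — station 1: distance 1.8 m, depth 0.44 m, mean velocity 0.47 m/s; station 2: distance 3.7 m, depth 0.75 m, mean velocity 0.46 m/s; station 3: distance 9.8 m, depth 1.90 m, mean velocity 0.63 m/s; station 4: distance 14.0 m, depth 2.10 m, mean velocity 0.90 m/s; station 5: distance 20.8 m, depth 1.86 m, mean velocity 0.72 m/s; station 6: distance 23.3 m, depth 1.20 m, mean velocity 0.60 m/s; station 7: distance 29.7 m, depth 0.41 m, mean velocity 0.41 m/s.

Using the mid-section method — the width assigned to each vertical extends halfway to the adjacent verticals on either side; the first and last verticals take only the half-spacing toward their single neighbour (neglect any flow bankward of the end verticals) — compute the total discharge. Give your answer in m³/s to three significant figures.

28.1 m³/s

w_1 = (3.7 − 1.8)/2 = 0.95 m; q_1 = 0.47 × 0.44 × 0.95 = 0.1965 m³/s
w_2 = (9.8 − 1.8)/2 = 4 m; q_2 = 0.46 × 0.75 × 4 = 1.380 m³/s
w_3 = (14.0 − 3.7)/2 = 5.15 m; q_3 = 0.63 × 1.90 × 5.15 = 6.165 m³/s
w_4 = (20.8 − 9.8)/2 = 5.5 m; q_4 = 0.90 × 2.10 × 5.5 = 10.40 m³/s
w_5 = (23.3 − 14.0)/2 = 4.65 m; q_5 = 0.72 × 1.86 × 4.65 = 6.227 m³/s
w_6 = (29.7 − 20.8)/2 = 4.45 m; q_6 = 0.60 × 1.20 × 4.45 = 3.204 m³/s
w_7 = (29.7 − 23.3)/2 = 3.2 m; q_7 = 0.41 × 0.41 × 3.2 = 0.5379 m³/s
Q = Σ qᵢ = 28.11 m³/s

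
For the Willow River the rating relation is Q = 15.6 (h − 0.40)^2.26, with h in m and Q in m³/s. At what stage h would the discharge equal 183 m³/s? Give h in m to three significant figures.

h − h₀ = (Q/C)^(1/b) = (183/15.6)^(1/2.26) = 2.973 m
h = 0.40 + 2.973 = 3.373 m

3.37 m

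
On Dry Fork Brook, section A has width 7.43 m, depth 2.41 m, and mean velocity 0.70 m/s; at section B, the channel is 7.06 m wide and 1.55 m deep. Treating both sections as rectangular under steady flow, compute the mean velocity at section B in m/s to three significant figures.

1.15 m/s

Q = A₁V₁ = (7.43×2.41) × 0.70 = 12.53 m³/s
A₂ = 7.06 × 1.55 = 10.94 m²
V₂ = Q/A₂ = 12.53/10.94 = 1.145 m/s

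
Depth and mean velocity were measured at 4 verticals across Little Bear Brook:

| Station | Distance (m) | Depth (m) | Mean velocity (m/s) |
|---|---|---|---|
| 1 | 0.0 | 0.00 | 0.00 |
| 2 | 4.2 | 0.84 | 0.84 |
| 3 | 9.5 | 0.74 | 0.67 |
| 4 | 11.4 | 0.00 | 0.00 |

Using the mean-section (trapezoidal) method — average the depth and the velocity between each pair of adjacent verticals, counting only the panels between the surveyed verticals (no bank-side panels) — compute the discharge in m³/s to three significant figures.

Panel 1-2: Δb = 4.2 m, d̄ = (0.00+0.84)/2 = 0.42, v̄ = (0.00+0.84)/2 = 0.42 → q = 4.2×0.42×0.42 = 0.7409 m³/s
Panel 2-3: Δb = 5.3 m, d̄ = (0.84+0.74)/2 = 0.79, v̄ = (0.84+0.67)/2 = 0.755 → q = 5.3×0.79×0.755 = 3.161 m³/s
Panel 3-4: Δb = 1.9 m, d̄ = (0.74+0.00)/2 = 0.37, v̄ = (0.67+0.00)/2 = 0.335 → q = 1.9×0.37×0.335 = 0.2355 m³/s
Q = Σ q = 4.138 m³/s

4.14 m³/s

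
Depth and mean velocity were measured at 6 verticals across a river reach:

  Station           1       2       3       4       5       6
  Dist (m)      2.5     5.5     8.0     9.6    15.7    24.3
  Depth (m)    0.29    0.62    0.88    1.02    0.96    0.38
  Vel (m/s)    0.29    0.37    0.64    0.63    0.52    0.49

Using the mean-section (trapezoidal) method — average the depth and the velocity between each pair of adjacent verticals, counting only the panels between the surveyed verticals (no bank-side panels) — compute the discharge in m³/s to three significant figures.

8.74 m³/s

Panel 1-2: Δb = 3 m, d̄ = (0.29+0.62)/2 = 0.455, v̄ = (0.29+0.37)/2 = 0.33 → q = 3×0.455×0.33 = 0.4505 m³/s
Panel 2-3: Δb = 2.5 m, d̄ = (0.62+0.88)/2 = 0.75, v̄ = (0.37+0.64)/2 = 0.505 → q = 2.5×0.75×0.505 = 0.9469 m³/s
Panel 3-4: Δb = 1.6 m, d̄ = (0.88+1.02)/2 = 0.95, v̄ = (0.64+0.63)/2 = 0.635 → q = 1.6×0.95×0.635 = 0.9652 m³/s
Panel 4-5: Δb = 6.1 m, d̄ = (1.02+0.96)/2 = 0.99, v̄ = (0.63+0.52)/2 = 0.575 → q = 6.1×0.99×0.575 = 3.472 m³/s
Panel 5-6: Δb = 8.6 m, d̄ = (0.96+0.38)/2 = 0.67, v̄ = (0.52+0.49)/2 = 0.505 → q = 8.6×0.67×0.505 = 2.910 m³/s
Q = Σ q = 8.745 m³/s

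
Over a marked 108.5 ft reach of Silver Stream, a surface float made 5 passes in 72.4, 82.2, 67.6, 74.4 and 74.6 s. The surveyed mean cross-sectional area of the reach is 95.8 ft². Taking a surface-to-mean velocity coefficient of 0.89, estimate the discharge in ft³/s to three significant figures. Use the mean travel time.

t̄ = (72.4 + 82.2 + 67.6 + 74.4 + 74.6) / 5 = 74.24 s
v_surface = L / t̄ = 108.5 / 74.24 = 1.461 ft/s
v_mean = 0.89 × 1.461 = 1.301 ft/s
Q = A × v_mean = 95.8 × 1.301 = 124.6 ft³/s

125 ft³/s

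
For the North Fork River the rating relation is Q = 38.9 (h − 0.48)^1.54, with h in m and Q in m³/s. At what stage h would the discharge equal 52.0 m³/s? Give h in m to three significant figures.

h − h₀ = (Q/C)^(1/b) = (52.0/38.9)^(1/1.54) = 1.207 m
h = 0.48 + 1.207 = 1.687 m

1.69 m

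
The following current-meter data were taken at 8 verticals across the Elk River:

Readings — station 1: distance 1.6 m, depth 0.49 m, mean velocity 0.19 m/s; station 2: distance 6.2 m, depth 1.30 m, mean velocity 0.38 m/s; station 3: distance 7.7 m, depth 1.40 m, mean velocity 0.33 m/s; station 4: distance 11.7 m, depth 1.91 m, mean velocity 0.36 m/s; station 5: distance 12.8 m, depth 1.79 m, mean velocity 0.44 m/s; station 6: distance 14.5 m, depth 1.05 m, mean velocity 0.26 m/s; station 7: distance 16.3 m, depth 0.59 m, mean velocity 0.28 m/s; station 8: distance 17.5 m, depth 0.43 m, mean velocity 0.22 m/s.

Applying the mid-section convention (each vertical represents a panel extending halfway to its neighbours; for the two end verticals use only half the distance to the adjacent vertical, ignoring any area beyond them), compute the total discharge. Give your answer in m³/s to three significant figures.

6.63 m³/s

w_1 = (6.2 − 1.6)/2 = 2.3 m; q_1 = 0.19 × 0.49 × 2.3 = 0.2141 m³/s
w_2 = (7.7 − 1.6)/2 = 3.05 m; q_2 = 0.38 × 1.30 × 3.05 = 1.507 m³/s
w_3 = (11.7 − 6.2)/2 = 2.75 m; q_3 = 0.33 × 1.40 × 2.75 = 1.271 m³/s
w_4 = (12.8 − 7.7)/2 = 2.55 m; q_4 = 0.36 × 1.91 × 2.55 = 1.753 m³/s
w_5 = (14.5 − 11.7)/2 = 1.4 m; q_5 = 0.44 × 1.79 × 1.4 = 1.103 m³/s
w_6 = (16.3 − 12.8)/2 = 1.75 m; q_6 = 0.26 × 1.05 × 1.75 = 0.4778 m³/s
w_7 = (17.5 − 14.5)/2 = 1.5 m; q_7 = 0.28 × 0.59 × 1.5 = 0.2478 m³/s
w_8 = (17.5 − 16.3)/2 = 0.6 m; q_8 = 0.22 × 0.43 × 0.6 = 0.05676 m³/s
Q = Σ qᵢ = 6.630 m³/s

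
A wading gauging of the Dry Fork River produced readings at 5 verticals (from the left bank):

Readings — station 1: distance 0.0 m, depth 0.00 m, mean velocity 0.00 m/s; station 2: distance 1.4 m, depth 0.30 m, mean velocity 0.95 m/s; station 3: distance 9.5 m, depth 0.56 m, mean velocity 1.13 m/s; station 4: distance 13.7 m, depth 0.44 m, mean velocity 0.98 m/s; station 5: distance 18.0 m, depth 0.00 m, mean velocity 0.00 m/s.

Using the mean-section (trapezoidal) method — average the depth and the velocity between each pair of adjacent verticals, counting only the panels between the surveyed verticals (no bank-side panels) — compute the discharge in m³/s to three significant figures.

Panel 1-2: Δb = 1.4 m, d̄ = (0.00+0.30)/2 = 0.15, v̄ = (0.00+0.95)/2 = 0.475 → q = 1.4×0.15×0.475 = 0.09975 m³/s
Panel 2-3: Δb = 8.1 m, d̄ = (0.30+0.56)/2 = 0.43, v̄ = (0.95+1.13)/2 = 1.04 → q = 8.1×0.43×1.04 = 3.622 m³/s
Panel 3-4: Δb = 4.2 m, d̄ = (0.56+0.44)/2 = 0.5, v̄ = (1.13+0.98)/2 = 1.055 → q = 4.2×0.5×1.055 = 2.216 m³/s
Panel 4-5: Δb = 4.3 m, d̄ = (0.44+0.00)/2 = 0.22, v̄ = (0.98+0.00)/2 = 0.49 → q = 4.3×0.22×0.49 = 0.4635 m³/s
Q = Σ q = 6.401 m³/s

6.40 m³/s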